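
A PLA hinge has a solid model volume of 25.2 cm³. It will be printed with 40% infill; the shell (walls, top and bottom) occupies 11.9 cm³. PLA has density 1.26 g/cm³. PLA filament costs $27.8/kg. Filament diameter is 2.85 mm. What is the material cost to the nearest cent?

Volume inside the shell = 25.2 − 11.9 = 13.3 cm³.
Infill volume: 0.40 × 13.3 → 5.32 cm³.
Deposited volume = 11.9 + 5.32 = 17.22 cm³.
Mass: 17.22 × 1.26 → 21.6972 g.
At $27.8/kg: 21.6972/1000 × 27.8 = $0.60.

$0.60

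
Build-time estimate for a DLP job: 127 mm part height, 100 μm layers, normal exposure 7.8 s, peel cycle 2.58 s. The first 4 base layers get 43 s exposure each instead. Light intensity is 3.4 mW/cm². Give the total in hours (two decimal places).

3.70 hours

Layer count = ceil(127 / 0.1) = 1270.
Bottom layers = 4 × (43 + 2.58) = 182.32 s.
Remaining layers: 1266 × (7.8 + 2.58) → 13141.08 s.
Sum: 182.32 + 13141.08 = 13323.4 s → 3.70 hours.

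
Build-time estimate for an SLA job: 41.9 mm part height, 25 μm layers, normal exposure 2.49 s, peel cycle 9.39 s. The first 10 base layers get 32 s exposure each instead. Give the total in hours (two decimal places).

Number of layers: 41.9 / 0.025 → 1676 (rounded up).
Base layers = 10 × (32 + 9.39), so 413.9 s.
Regular layers = 1666 × (2.49 + 9.39) = 19792.08 s.
Total = 413.9 + 19792.08 = 20205.98 s = 5.61 hours.

5.61 hours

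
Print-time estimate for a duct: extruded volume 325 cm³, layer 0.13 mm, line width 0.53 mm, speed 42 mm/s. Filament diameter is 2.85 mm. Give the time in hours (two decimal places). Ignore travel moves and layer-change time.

31.20 hours

Line area = 0.13 × 0.53 = 0.0689 mm².
Path length: 325000 mm³ / 0.0689 mm² → 4716981.1 mm.
Print-move time = 4716981.1 / 42, so 112309.1 s.
That's 112309.1 s → 31.20 hours.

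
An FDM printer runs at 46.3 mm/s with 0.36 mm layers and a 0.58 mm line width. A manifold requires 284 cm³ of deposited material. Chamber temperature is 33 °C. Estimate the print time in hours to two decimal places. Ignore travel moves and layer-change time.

Extrusion cross-section = 0.36 × 0.58 = 0.2088 mm².
Path length: 284000 mm³ / 0.2088 mm² → 1360153.3 mm.
Print-move time = 1360153.3 / 46.3 = 29377 s.
29377 s = 8.16 hours.

8.16 hours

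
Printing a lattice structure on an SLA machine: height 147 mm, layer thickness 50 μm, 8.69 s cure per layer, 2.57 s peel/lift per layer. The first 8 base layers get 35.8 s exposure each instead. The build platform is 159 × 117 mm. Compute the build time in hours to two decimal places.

Layers = ⌈147/0.05⌉ = 2940.
Burn-in layers: 8 × (35.8 + 2.57) → 306.96 s.
Regular layers = 2932 × (8.69 + 2.57) = 33014.32 s.
Sum: 306.96 + 33014.32 = 33321.28 s → 9.26 hours.

9.26 hours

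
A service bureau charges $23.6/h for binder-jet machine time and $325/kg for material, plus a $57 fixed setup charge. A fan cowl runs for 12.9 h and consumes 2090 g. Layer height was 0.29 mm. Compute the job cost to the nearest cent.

Machine-time cost: 23.6 × 12.9 → $304.44.
Material charge: 325 × 2090/1000 → $679.25.
Total = 304.44 + 679.25 + 57 = $1040.69.

$1040.69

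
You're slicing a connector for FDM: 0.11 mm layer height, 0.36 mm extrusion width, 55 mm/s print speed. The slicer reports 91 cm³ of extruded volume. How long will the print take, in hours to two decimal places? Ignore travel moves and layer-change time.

11.61 hours

Bead cross-section = 0.11 × 0.36, so 0.0396 mm².
Toolpath length = 91 cm³ / 0.0396 mm² = 91000 / 0.0396 = 2297979.8 mm.
Print-move time = 2297979.8 / 55, so 41781.5 s.
In the requested units: 41781.5 s = 11.61 hours.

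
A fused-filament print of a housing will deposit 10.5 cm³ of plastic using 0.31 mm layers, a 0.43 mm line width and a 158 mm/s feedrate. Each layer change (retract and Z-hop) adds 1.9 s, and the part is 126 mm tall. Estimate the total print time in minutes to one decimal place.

21.2 minutes

Bead cross-section: 0.31 × 0.43 → 0.1333 mm².
Total extruded path = 10500/0.1333 = 78769.7 mm.
Time extruding = 78769.7 / 158, so 498.5 s.
Layers = ⌈126/0.31⌉ = 407.
Non-print overhead = 407 × 1.9 = 773.3 s.
Total = 498.5 + 773.3 = 1271.8 s = 21.2 minutes.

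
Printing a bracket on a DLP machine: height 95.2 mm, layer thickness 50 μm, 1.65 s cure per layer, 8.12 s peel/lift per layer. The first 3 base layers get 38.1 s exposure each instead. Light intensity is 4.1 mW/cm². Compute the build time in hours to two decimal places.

5.20 hours

Layers = ⌈95.2/0.05⌉ = 1904.
Bottom layers: 3 × (38.1 + 8.12) → 138.66 s.
Regular layers = 1901 × (1.65 + 8.12), so 18572.77 s.
Total = 138.66 + 18572.77 = 18711.43 s = 5.20 hours.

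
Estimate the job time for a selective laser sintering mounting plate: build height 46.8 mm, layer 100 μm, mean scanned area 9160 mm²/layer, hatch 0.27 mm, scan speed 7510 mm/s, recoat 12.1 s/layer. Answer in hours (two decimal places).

Number of layers: 46.8 / 0.1 → 468 (rounded up).
Scan path per layer = 9160 / 0.27 = 33925.9 mm.
Per-layer scan time = 33925.9 / 7510 = 4.5174 s.
Per-layer time: 4.5174 + 12.1 → 16.6174 s.
Build time = 468 × 16.6174 = 7776.9432 s = 2.16 hours.

2.16 hours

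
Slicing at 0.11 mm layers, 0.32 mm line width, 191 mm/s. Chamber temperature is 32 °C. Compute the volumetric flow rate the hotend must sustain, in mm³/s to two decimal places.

Extrusion cross-section = 0.11 × 0.32 = 0.0352 mm².
Q = v·A = 191 × 0.0352 = 6.72 mm³/s.

6.72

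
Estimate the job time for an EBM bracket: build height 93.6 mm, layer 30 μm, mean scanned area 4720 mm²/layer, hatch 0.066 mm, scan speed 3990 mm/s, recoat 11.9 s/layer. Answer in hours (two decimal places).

Layer count = ceil(93.6 / 0.03) = 3120.
Hatch length per layer = 4720 / 0.066, so 71515.2 mm.
Beam time per layer: 71515.2 / 3990 → 17.9236 s.
Layer cycle = 17.9236 + 11.9, so 29.8236 s.
3120 layers × 29.8236 s/layer = 93049.632 s, i.e. 25.85 hours.

25.85 hours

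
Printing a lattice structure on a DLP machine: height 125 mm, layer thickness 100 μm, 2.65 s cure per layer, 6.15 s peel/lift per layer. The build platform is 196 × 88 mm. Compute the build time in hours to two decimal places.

3.06 hours

Number of layers: 125 / 0.1 → 1250 (rounded up).
Per-layer time: 2.65 + 6.15 → 8.8 s.
Build time: 1250 × 8.8 s = 11000 s, i.e. 3.06 hours.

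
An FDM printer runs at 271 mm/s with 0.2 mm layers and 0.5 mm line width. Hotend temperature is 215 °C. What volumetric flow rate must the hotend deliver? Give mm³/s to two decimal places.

A = 0.2 × 0.5 = 0.1 mm².
Q = v·A = 271 × 0.1 = 27.10 mm³/s.

27.10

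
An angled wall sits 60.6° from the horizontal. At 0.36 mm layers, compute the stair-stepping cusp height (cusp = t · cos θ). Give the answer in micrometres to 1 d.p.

176.7 μm

h_c = t·cos θ = 0.36 × 0.4909 = 0.176724 mm (176.7 μm).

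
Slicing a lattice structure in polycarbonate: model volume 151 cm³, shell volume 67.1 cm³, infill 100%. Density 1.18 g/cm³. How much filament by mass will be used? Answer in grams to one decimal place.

178.2 g

Interior volume: 151 − 67.1 → 83.9 cm³.
Infill deposited: 1.00 × 83.9 → 83.9 cm³.
Deposited volume: 67.1 + 83.9 → 151 cm³.
Mass = 151 × 1.18 = 178.18 g.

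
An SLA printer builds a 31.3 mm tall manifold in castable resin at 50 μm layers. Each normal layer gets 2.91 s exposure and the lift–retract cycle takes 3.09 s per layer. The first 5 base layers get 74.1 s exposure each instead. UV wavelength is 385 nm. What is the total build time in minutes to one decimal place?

Number of layers: 31.3 / 0.05 → 626 (rounded up).
Bottom layers: 5 × (74.1 + 3.09) → 385.95 s.
Remaining layers = 621 × (2.91 + 3.09), so 3726 s.
Sum: 385.95 + 3726 = 4111.95 s → 68.5 minutes.

68.5 minutes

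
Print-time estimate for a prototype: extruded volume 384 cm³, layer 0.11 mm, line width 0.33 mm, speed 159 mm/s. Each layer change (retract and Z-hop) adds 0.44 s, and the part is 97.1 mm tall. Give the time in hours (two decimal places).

Extrusion cross-section = 0.11 × 0.33, so 0.0363 mm².
Total extruded path = 384000/0.0363 = 10578512.4 mm.
Extrusion time = 10578512.4 / 159 = 66531.5 s.
Number of layers: 97.1 / 0.11 → 883 (rounded up).
Z-hop total: 883 × 0.44 → 388.52 s.
Total = 66531.5 + 388.52 = 66920.02 s = 18.59 hours.

18.59 hours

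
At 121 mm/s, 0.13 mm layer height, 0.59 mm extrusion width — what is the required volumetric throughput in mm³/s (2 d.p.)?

Extrusion cross-section = 0.13 × 0.59 = 0.0767 mm².
Q = v·A = 121 × 0.0767 = 9.28 mm³/s.

9.28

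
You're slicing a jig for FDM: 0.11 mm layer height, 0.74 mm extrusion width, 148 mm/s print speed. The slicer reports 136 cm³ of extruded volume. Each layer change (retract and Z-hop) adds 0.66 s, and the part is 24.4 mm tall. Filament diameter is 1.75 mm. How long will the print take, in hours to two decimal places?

3.18 hours

Extrusion cross-section = 0.11 × 0.74 = 0.0814 mm².
Path length: 136000 mm³ / 0.0814 mm² → 1670761.7 mm.
Time extruding: 1670761.7 / 148 → 11288.9 s.
Layers = ⌈24.4/0.11⌉ = 222.
Layer-change overhead = 222 × 0.66, so 146.52 s.
Altogether 11288.9 + 146.52 = 11435.42 s, i.e. 3.18 hours.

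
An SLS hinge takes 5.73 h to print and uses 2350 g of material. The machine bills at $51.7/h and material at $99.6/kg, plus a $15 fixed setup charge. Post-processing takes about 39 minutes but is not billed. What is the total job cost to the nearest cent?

$545.30

Machine-time cost = 51.7 × 5.73 = $296.241.
Feedstock cost = 99.6 × 2350/1000 = $234.06.
Total = 296.241 + 234.06 + 15 = 545.301 ≈ $545.30.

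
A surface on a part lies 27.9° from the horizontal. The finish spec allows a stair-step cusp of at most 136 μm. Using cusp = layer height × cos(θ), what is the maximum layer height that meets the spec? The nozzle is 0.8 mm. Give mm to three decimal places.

0.154 mm

cos(27.9°) = 0.8838; t_max = 0.136/0.8838 = 0.154 mm.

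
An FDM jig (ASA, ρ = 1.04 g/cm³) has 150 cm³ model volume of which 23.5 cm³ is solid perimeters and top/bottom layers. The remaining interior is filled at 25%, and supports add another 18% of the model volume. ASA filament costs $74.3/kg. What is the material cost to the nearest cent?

Infill region = 150 − 23.5, so 126.5 cm³.
Infill deposited: 0.25 × 126.5 → 31.625 cm³.
Support = 0.18 × 150 = 27 cm³.
Total printed volume: 23.5 + 31.625 + 27 → 82.125 cm³.
Mass: 82.125 × 1.04 → 85.41 g.
Cost = 85.41 g / 1000 × $74.3/kg = $6.35.

$6.35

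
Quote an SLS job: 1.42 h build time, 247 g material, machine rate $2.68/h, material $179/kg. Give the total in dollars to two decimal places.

Time charge = 2.68 × 1.42 = $3.8056.
Material cost: 179 × 247/1000 → $44.213.
Total = 3.8056 + 44.213 = 48.0186 ≈ $48.02.

$48.02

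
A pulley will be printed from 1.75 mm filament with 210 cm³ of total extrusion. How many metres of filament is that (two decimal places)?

87.31 m

Filament cross-section = π × (1.75/2)² = 2.4053 mm².
Length = 210 cm³ / 2.4053 mm² = 210000 / 2.4053 = 87307.2 mm = 87.31 m.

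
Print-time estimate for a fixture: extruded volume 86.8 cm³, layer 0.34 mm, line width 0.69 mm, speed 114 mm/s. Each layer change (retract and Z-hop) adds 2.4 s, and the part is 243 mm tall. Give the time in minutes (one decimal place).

Bead cross-section = 0.34 × 0.69, so 0.2346 mm².
Toolpath length = 86.8 cm³ / 0.2346 mm² = 86800 / 0.2346 = 369991.5 mm.
Extrusion time = 369991.5 / 114 = 3245.5 s.
Layer count = ceil(243 / 0.34) = 715.
Layer-change overhead = 715 × 2.4 = 1716 s.
Altogether 3245.5 + 1716 = 4961.5 s, i.e. 82.7 minutes.

82.7 minutes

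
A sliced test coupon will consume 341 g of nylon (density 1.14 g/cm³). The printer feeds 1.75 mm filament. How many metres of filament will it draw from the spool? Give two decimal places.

Extruded volume: 341/1.14 = 299.1228 cm³ (299122.8 mm³).
Filament cross-section = π × (1.75/2)² = 2.4053 mm².
Length = 299122.8 / 2.4053 = 124359.87 mm = 124.36 m.

124.36 m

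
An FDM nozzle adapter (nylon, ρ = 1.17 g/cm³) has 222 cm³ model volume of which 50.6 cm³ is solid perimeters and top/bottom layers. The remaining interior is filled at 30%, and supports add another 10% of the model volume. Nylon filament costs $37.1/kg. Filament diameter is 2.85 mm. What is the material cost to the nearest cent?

Infill region: 222 − 50.6 → 171.4 cm³.
Deposited infill: 0.30 × 171.4 → 51.42 cm³.
Support: 0.10 × 222 → 22.2 cm³.
Total extruded = 50.6 + 51.42 + 22.2 = 124.22 cm³.
Mass = 124.22 × 1.17, so 145.3374 g.
Cost = 145.3374 g / 1000 × $37.1/kg = $5.39.

$5.39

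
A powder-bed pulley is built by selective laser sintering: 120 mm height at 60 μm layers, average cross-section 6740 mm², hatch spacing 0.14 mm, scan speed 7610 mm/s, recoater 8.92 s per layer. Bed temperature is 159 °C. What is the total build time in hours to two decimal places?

8.47 hours

Layer count = ceil(120 / 0.06) = 2000.
Scan path per layer: 6740 / 0.14 → 48142.9 mm.
Laser time per layer = 48142.9 / 7610, so 6.3263 s.
Time per layer = 6.3263 + 8.92 = 15.2463 s.
Total: 2000 × 15.2463 s = 30492.6 s → 8.47 hours.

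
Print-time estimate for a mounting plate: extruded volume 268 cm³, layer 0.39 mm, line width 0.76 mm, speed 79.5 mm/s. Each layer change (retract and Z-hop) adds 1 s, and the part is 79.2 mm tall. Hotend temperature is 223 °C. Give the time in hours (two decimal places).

3.22 hours

Line area = 0.39 × 0.76, so 0.2964 mm².
Path length: 268000 mm³ / 0.2964 mm² → 904183.5 mm.
Extrusion time = 904183.5 / 79.5, so 11373.4 s.
Number of layers: 79.2 / 0.39 → 204 (rounded up).
Layer-change overhead = 204 × 1, so 204 s.
Total = 11373.4 + 204 = 11577.4 s = 3.22 hours.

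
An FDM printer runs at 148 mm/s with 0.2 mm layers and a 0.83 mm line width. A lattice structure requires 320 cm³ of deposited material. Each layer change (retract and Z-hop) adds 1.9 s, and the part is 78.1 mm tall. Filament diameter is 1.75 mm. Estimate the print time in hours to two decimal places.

3.82 hours

Bead cross-section = 0.2 × 0.83, so 0.166 mm².
Toolpath length = 320 cm³ / 0.166 mm² = 320000 / 0.166 = 1927710.8 mm.
Extrusion time: 1927710.8 / 148 → 13025.1 s.
Number of layers: 78.1 / 0.2 → 391 (rounded up).
Z-hop total = 391 × 1.9, so 742.9 s.
Altogether 13025.1 + 742.9 = 13768 s, i.e. 3.82 hours.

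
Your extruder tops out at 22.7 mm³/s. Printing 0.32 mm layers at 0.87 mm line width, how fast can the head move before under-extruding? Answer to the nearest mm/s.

A = 0.32 × 0.87, so 0.2784 mm².
Max speed = 22.7 / 0.2784 = 81.54 ≈ 82 mm/s.

82 mm/s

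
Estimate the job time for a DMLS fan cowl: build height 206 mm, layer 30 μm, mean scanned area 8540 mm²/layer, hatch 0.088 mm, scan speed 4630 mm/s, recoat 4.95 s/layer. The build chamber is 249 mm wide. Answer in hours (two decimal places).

Layer count = ceil(206 / 0.03) = 6867.
Per-layer scan distance = 8540 / 0.088 = 97045.5 mm.
Per-layer scan time: 97045.5 / 4630 → 20.9602 s.
Per-layer time = 20.9602 + 4.95, so 25.9102 s.
6867 layers × 25.9102 s/layer = 177925.3434 s, i.e. 49.42 hours.

49.42 hours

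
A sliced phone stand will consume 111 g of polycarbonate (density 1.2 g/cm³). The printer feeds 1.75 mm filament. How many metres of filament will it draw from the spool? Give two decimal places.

38.46 m

Volume = 111 g / 1.2 g·cm⁻³ = 92.5 cm³ = 92500 mm³.
Filament cross-section = π × (1.75/2)² = 2.4053 mm².
Length = 92500 / 2.4053 = 38456.74 mm = 38.46 m.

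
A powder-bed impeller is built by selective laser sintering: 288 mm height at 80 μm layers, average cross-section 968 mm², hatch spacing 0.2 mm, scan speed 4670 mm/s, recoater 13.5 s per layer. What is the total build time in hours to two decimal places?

14.54 hours

Layers = ⌈288/0.08⌉ = 3600.
Per-layer scan distance: 968 / 0.2 → 4840 mm.
Laser time per layer = 4840 / 4670, so 1.0364 s.
Time per layer: 1.0364 + 13.5 → 14.5364 s.
Build time = 3600 × 14.5364 = 52331.04 s = 14.54 hours.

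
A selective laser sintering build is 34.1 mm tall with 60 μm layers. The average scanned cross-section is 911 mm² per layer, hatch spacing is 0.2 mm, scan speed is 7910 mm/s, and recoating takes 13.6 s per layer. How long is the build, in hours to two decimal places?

Number of layers: 34.1 / 0.06 → 569 (rounded up).
Scan path per layer: 911 / 0.2 → 4555 mm.
Scan time per layer = 4555 / 7910 = 0.5759 s.
Layer cycle = 0.5759 + 13.6 = 14.1759 s.
Total: 569 × 14.1759 s = 8066.0871 s → 2.24 hours.

2.24 hours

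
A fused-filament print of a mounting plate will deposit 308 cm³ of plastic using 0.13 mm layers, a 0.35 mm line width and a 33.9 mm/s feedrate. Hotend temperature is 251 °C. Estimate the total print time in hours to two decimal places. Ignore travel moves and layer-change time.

55.47 hours

Extrusion cross-section: 0.13 × 0.35 → 0.0455 mm².
Toolpath length = 308 cm³ / 0.0455 mm² = 308000 / 0.0455 = 6769230.8 mm.
Extrusion time: 6769230.8 / 33.9 → 199682.3 s.
That's 199682.3 s → 55.47 hours.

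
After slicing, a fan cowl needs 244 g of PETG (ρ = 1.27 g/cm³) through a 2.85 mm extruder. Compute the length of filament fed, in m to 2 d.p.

Volume = 244 g / 1.27 g·cm⁻³ = 192.126 cm³ = 192126 mm³.
A = π r² = π × 1.425² = 6.3794 mm².
L = V/A = 192126/6.3794 = 30116.63 mm → 30.12 m.

30.12 m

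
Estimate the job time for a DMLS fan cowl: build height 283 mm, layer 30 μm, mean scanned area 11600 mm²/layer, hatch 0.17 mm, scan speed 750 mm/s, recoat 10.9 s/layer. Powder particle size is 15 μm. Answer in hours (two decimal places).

Layers = ⌈283/0.03⌉ = 9434.
Hatch length per layer = 11600 / 0.17, so 68235.3 mm.
Laser time per layer = 68235.3 / 750 = 90.9804 s.
Time per layer = 90.9804 + 10.9, so 101.8804 s.
Total: 9434 × 101.8804 s = 961139.6936 s → 266.98 hours.

266.98 hours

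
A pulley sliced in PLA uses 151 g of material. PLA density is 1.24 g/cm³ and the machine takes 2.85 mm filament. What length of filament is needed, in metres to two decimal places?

19.09 m

Volume = 151 g / 1.24 g·cm⁻³ = 121.7742 cm³ = 121774.2 mm³.
Filament cross-section = π × (2.85/2)² = 6.3794 mm².
Length = 121774.2 / 6.3794 = 19088.66 mm = 19.09 m.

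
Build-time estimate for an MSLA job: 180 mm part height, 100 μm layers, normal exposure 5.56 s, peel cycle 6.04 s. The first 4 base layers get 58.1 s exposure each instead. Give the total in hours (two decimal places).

Number of layers: 180 / 0.1 → 1800 (rounded up).
Bottom layers: 4 × (58.1 + 6.04) → 256.56 s.
Normal layers: 1796 × (5.56 + 6.04) → 20833.6 s.
Sum: 256.56 + 20833.6 = 21090.16 s → 5.86 hours.

5.86 hours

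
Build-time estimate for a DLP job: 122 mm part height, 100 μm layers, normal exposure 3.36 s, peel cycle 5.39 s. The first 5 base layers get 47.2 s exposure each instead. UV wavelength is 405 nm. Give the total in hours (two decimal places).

3.03 hours

Layers = ⌈122/0.1⌉ = 1220.
Burn-in layers: 5 × (47.2 + 5.39) → 262.95 s.
Normal layers = 1215 × (3.36 + 5.39), so 10631.25 s.
Sum: 262.95 + 10631.25 = 10894.2 s → 3.03 hours.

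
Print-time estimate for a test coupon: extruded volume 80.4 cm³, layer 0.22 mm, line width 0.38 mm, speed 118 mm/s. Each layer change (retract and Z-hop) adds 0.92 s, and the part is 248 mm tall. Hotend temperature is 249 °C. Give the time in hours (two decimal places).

Extrusion cross-section: 0.22 × 0.38 → 0.0836 mm².
Path length: 80400 mm³ / 0.0836 mm² → 961722.5 mm.
Extrusion time = 961722.5 / 118 = 8150.2 s.
Layers = ⌈248/0.22⌉ = 1128.
Z-hop total = 1128 × 0.92 = 1037.76 s.
Altogether 8150.2 + 1037.76 = 9187.96 s, i.e. 2.55 hours.

2.55 hours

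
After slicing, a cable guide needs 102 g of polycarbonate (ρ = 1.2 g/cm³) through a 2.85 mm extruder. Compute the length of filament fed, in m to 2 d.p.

Extruded volume: 102/1.2 = 85 cm³ (85000 mm³).
Filament cross-section = π × (2.85/2)² = 6.3794 mm².
Length = 85000 / 6.3794 = 13324.14 mm = 13.32 m.

13.32 m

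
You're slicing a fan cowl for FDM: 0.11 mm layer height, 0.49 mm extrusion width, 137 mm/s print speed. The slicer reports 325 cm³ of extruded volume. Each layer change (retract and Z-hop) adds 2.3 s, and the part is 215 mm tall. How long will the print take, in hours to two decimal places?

Bead cross-section = 0.11 × 0.49 = 0.0539 mm².
Total extruded path = 325000/0.0539 = 6029684.6 mm.
Print-move time = 6029684.6 / 137 = 44012.3 s.
Layer count = ceil(215 / 0.11) = 1955.
Non-print overhead = 1955 × 2.3, so 4496.5 s.
Altogether 44012.3 + 4496.5 = 48508.8 s, i.e. 13.47 hours.

13.47 hours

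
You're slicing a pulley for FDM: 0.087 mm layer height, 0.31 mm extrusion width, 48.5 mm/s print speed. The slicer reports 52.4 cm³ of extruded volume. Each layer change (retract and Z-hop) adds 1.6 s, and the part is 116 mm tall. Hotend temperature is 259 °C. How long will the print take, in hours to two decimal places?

Line area = 0.087 × 0.31 = 0.02697 mm².
Toolpath length = 52.4 cm³ / 0.02697 mm² = 52400 / 0.02697 = 1942899.5 mm.
Print-move time = 1942899.5 / 48.5 = 40059.8 s.
Number of layers: 116 / 0.087 → 1334 (rounded up).
Layer-change overhead: 1334 × 1.6 → 2134.4 s.
Total = 40059.8 + 2134.4 = 42194.2 s = 11.72 hours.

11.72 hours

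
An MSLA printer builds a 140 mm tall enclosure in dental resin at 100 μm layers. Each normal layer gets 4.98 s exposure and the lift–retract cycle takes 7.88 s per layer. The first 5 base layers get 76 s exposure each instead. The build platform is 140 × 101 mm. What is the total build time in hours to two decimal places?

Layer count = ceil(140 / 0.1) = 1400.
Burn-in layers: 5 × (76 + 7.88) → 419.4 s.
Regular layers = 1395 × (4.98 + 7.88) = 17939.7 s.
Sum: 419.4 + 17939.7 = 18359.1 s → 5.10 hours.

5.10 hours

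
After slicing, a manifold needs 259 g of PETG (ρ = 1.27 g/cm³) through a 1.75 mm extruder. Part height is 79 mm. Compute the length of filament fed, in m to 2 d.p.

84.79 m

Volume = 259 g / 1.27 g·cm⁻³ = 203.937 cm³ = 203937 mm³.
A = π r² = π × 0.875² = 2.4053 mm².
Length = 203937 / 2.4053 = 84786.51 mm = 84.79 m.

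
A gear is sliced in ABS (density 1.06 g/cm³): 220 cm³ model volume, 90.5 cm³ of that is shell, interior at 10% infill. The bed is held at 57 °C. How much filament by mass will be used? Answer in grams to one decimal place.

Infill region = 220 − 90.5 = 129.5 cm³.
Infill deposited = 0.10 × 129.5 = 12.95 cm³.
Total extruded: 90.5 + 12.95 → 103.45 cm³.
Mass = 103.45 × 1.06, so 109.657 g.

109.7 g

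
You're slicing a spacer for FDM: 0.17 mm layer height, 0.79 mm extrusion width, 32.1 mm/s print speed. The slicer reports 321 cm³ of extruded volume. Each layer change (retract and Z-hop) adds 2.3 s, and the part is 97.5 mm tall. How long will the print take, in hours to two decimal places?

21.05 hours

Line area = 0.17 × 0.79 = 0.1343 mm².
Path length: 321000 mm³ / 0.1343 mm² → 2390171.3 mm.
Time extruding: 2390171.3 / 32.1 → 74460.2 s.
Layers = ⌈97.5/0.17⌉ = 574.
Z-hop total = 574 × 2.3, so 1320.2 s.
Total = 74460.2 + 1320.2 = 75780.4 s = 21.05 hours.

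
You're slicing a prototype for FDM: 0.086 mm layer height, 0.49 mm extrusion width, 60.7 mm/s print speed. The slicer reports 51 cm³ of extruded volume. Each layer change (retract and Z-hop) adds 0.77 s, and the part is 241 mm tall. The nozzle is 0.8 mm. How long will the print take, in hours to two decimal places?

6.14 hours

Extrusion cross-section: 0.086 × 0.49 → 0.04214 mm².
Toolpath length = 51 cm³ / 0.04214 mm² = 51000 / 0.04214 = 1210251.5 mm.
Print-move time = 1210251.5 / 60.7, so 19938.2 s.
Number of layers: 241 / 0.086 → 2803 (rounded up).
Layer-change overhead = 2803 × 0.77, so 2158.31 s.
Total = 19938.2 + 2158.31 = 22096.51 s = 6.14 hours.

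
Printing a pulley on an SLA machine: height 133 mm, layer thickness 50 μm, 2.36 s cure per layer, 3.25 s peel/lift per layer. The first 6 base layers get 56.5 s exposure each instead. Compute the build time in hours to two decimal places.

4.24 hours

Layers = ⌈133/0.05⌉ = 2660.
Burn-in layers = 6 × (56.5 + 3.25) = 358.5 s.
Remaining layers = 2654 × (2.36 + 3.25), so 14888.94 s.
Sum: 358.5 + 14888.94 = 15247.44 s → 4.24 hours.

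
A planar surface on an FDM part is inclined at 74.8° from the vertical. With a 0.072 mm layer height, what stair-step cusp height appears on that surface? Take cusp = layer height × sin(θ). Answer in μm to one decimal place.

sin(74.8°) = 0.9650, so cusp = 0.072 × 0.9650 = 0.06948 mm → 69.5 μm.

69.5 μm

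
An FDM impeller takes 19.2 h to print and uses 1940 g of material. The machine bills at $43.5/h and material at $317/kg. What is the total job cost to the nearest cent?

$1450.18

Machine-time cost: 43.5 × 19.2 → $835.20.
Material charge = 317 × 1940/1000, so $614.98.
Total = 835.20 + 614.98 = $1450.18.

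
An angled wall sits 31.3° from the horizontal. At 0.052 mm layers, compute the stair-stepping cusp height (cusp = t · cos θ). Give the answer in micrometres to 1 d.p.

44.4 μm

h_c = t·cos θ = 0.052 × 0.8545 = 0.044434 mm (44.4 μm).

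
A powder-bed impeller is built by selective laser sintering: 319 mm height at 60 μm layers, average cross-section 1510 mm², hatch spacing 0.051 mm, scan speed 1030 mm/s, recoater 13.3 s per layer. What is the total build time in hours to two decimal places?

62.10 hours

Number of layers: 319 / 0.06 → 5317 (rounded up).
Hatch length per layer: 1510 / 0.051 → 29607.8 mm.
Scan time per layer: 29607.8 / 1030 → 28.7454 s.
Time per layer = 28.7454 + 13.3, so 42.0454 s.
Build time = 5317 × 42.0454 = 223555.3918 s = 62.10 hours.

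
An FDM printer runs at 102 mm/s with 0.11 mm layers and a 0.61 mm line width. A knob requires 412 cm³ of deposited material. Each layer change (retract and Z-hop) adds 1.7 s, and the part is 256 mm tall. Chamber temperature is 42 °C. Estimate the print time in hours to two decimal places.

17.82 hours

Bead cross-section: 0.11 × 0.61 → 0.0671 mm².
Total extruded path = 412000/0.0671 = 6140089.4 mm.
Extrusion time = 6140089.4 / 102 = 60197 s.
Layer count = ceil(256 / 0.11) = 2328.
Non-print overhead = 2328 × 1.7, so 3957.6 s.
Total = 60197 + 3957.6 = 64154.6 s = 17.82 hours.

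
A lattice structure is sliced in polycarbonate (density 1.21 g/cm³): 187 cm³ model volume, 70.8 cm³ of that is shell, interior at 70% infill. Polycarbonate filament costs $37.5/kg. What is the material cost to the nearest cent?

$6.90

Infill region = 187 − 70.8, so 116.2 cm³.
Deposited infill: 0.70 × 116.2 → 81.34 cm³.
Deposited volume = 70.8 + 81.34, so 152.14 cm³.
Mass = 152.14 × 1.21 = 184.0894 g.
At $37.5/kg: 184.0894/1000 × 37.5 = $6.90.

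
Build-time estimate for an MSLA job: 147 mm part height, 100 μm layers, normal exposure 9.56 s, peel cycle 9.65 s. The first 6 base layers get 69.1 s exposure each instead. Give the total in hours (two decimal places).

Layer count = ceil(147 / 0.1) = 1470.
Bottom layers = 6 × (69.1 + 9.65) = 472.5 s.
Remaining layers = 1464 × (9.56 + 9.65), so 28123.44 s.
Total = 472.5 + 28123.44 = 28595.94 s = 7.94 hours.

7.94 hours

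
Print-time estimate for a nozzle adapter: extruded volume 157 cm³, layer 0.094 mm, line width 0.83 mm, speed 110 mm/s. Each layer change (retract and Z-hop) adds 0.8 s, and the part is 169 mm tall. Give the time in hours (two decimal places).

Extrusion cross-section = 0.094 × 0.83 = 0.07802 mm².
Toolpath length = 157 cm³ / 0.07802 mm² = 157000 / 0.07802 = 2012304.5 mm.
Time extruding: 2012304.5 / 110 → 18293.7 s.
Layers = ⌈169/0.094⌉ = 1798.
Z-hop total: 1798 × 0.8 → 1438.4 s.
Total = 18293.7 + 1438.4 = 19732.1 s = 5.48 hours.

5.48 hours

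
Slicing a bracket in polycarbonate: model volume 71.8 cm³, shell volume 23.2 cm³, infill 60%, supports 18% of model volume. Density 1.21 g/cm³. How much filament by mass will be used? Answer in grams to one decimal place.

Infill region = 71.8 − 23.2, so 48.6 cm³.
Infill volume: 0.60 × 48.6 → 29.16 cm³.
Support = 0.18 × 71.8, so 12.924 cm³.
Deposited volume = 23.2 + 29.16 + 12.924, so 65.284 cm³.
Mass = 65.284 × 1.21, so 78.99364 g.

79.0 g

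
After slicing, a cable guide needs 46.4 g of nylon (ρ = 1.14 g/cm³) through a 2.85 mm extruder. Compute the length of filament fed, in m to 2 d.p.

Volume = 46.4 g / 1.14 g·cm⁻³ = 40.7018 cm³ = 40701.8 mm³.
Filament cross-section = π × (2.85/2)² = 6.3794 mm².
Length = 40701.8 / 6.3794 = 6380.19 mm = 6.38 m.

6.38 m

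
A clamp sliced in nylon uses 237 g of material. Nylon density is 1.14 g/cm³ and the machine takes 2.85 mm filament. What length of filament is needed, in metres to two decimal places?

Extruded volume: 237/1.14 = 207.8947 cm³ (207894.7 mm³).
Cross-section of 2.85 mm filament: π·(2.85/2)² = 6.3794 mm².
L = V/A = 207894.7/6.3794 = 32588.44 mm → 32.59 m.

32.59 m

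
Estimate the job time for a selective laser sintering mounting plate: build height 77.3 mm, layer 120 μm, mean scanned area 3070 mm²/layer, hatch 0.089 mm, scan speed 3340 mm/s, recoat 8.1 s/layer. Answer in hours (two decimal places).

Number of layers: 77.3 / 0.12 → 645 (rounded up).
Per-layer scan distance = 3070 / 0.089, so 34494.4 mm.
Per-layer scan time = 34494.4 / 3340 = 10.3277 s.
Layer cycle = 10.3277 + 8.1 = 18.4277 s.
645 layers × 18.4277 s/layer = 11885.8665 s, i.e. 3.30 hours.

3.30 hours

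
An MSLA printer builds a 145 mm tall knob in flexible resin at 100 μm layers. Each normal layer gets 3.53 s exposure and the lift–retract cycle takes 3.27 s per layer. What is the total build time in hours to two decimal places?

2.74 hours

Layer count = ceil(145 / 0.1) = 1450.
Cycle time: 3.53 + 3.27 → 6.8 s.
Total = 1450 × 6.8 = 9860 s = 2.74 hours.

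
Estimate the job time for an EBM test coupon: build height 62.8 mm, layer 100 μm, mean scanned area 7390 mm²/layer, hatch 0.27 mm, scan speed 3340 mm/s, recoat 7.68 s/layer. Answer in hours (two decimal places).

Number of layers: 62.8 / 0.1 → 628 (rounded up).
Per-layer scan distance = 7390 / 0.27, so 27370.4 mm.
Scan time per layer = 27370.4 / 3340 = 8.1947 s.
Layer cycle: 8.1947 + 7.68 → 15.8747 s.
Build time = 628 × 15.8747 = 9969.3116 s = 2.77 hours.

2.77 hours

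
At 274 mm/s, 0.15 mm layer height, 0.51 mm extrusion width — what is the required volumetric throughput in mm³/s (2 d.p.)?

20.96

Extrusion cross-section = 0.15 × 0.51, so 0.0765 mm².
Volumetric flow = 274 × 0.0765 = 20.96 mm³/s.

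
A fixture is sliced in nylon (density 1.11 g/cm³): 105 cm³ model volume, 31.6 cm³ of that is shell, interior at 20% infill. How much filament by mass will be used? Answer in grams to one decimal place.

51.4 g

Interior volume = 105 − 31.6 = 73.4 cm³.
Infill volume: 0.20 × 73.4 → 14.68 cm³.
Total extruded = 31.6 + 14.68, so 46.28 cm³.
Mass = 46.28 × 1.11, so 51.3708 g.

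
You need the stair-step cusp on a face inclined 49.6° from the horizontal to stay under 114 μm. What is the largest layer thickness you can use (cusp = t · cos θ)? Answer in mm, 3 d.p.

0.176 mm

Layer height = cusp / cos(49.6°) = 0.114 / 0.6481 = 0.176 mm.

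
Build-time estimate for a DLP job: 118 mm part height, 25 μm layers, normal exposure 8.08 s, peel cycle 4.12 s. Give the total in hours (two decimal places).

16.00 hours

Layers = ⌈118/0.025⌉ = 4720.
Cycle time: 8.08 + 4.12 → 12.2 s.
Build time: 4720 × 12.2 s = 57584 s, i.e. 16.00 hours.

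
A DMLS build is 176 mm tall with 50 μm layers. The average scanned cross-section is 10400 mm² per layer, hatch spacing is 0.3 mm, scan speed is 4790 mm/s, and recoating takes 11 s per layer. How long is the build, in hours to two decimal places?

17.83 hours

Number of layers: 176 / 0.05 → 3520 (rounded up).
Scan path per layer = 10400 / 0.3, so 34666.7 mm.
Scan time per layer: 34666.7 / 4790 → 7.2373 s.
Time per layer = 7.2373 + 11, so 18.2373 s.
3520 layers × 18.2373 s/layer = 64195.296 s, i.e. 17.83 hours.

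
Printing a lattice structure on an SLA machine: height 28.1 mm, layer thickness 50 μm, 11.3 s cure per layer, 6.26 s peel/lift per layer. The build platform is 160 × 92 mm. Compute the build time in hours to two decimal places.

Layers = ⌈28.1/0.05⌉ = 562.
Per-layer time: 11.3 + 6.26 → 17.56 s.
Total = 562 × 17.56 = 9868.72 s = 2.74 hours.

2.74 hours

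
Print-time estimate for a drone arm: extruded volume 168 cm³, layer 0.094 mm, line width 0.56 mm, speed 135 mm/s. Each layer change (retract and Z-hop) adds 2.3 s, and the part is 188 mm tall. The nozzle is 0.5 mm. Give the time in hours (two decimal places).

Line area: 0.094 × 0.56 → 0.05264 mm².
Toolpath length = 168 cm³ / 0.05264 mm² = 168000 / 0.05264 = 3191489.4 mm.
Time extruding: 3191489.4 / 135 → 23640.7 s.
Layers = ⌈188/0.094⌉ = 2000.
Layer-change overhead: 2000 × 2.3 → 4600 s.
Total = 23640.7 + 4600 = 28240.7 s = 7.84 hours.

7.84 hours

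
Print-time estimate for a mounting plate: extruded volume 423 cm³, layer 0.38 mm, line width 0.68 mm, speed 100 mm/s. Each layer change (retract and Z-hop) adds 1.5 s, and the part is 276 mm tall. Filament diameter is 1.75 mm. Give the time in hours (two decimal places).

4.85 hours

Extrusion cross-section = 0.38 × 0.68, so 0.2584 mm².
Toolpath length = 423 cm³ / 0.2584 mm² = 423000 / 0.2584 = 1636996.9 mm.
Print-move time: 1636996.9 / 100 → 16370 s.
Number of layers: 276 / 0.38 → 727 (rounded up).
Layer-change overhead = 727 × 1.5 = 1090.5 s.
Altogether 16370 + 1090.5 = 17460.5 s, i.e. 4.85 hours.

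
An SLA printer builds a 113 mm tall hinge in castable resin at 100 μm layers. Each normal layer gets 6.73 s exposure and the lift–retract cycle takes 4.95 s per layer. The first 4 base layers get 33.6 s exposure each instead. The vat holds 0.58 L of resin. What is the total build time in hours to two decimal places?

Layer count = ceil(113 / 0.1) = 1130.
Base layers = 4 × (33.6 + 4.95) = 154.2 s.
Regular layers = 1126 × (6.73 + 4.95), so 13151.68 s.
Total = 154.2 + 13151.68 = 13305.88 s = 3.70 hours.

3.70 hours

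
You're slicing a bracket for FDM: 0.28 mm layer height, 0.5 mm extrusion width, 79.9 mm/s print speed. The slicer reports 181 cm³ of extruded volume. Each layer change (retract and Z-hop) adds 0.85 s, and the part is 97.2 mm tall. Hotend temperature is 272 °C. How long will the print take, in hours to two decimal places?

Line area = 0.28 × 0.5 = 0.14 mm².
Toolpath length = 181 cm³ / 0.14 mm² = 181000 / 0.14 = 1292857.1 mm.
Print-move time = 1292857.1 / 79.9 = 16180.9 s.
Layers = ⌈97.2/0.28⌉ = 348.
Non-print overhead = 348 × 0.85 = 295.8 s.
Altogether 16180.9 + 295.8 = 16476.7 s, i.e. 4.58 hours.

4.58 hours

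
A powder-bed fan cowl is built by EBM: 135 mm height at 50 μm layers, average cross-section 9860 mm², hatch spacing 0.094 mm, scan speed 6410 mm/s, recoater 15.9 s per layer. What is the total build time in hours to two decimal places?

Layer count = ceil(135 / 0.05) = 2700.
Per-layer scan distance = 9860 / 0.094, so 104893.6 mm.
Per-layer scan time: 104893.6 / 6410 → 16.3641 s.
Layer cycle: 16.3641 + 15.9 → 32.2641 s.
Build time = 2700 × 32.2641 = 87113.07 s = 24.20 hours.

24.20 hours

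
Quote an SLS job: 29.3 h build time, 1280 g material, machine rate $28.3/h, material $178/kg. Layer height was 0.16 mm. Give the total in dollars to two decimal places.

Machine-time cost = 28.3 × 29.3, so $829.19.
Material cost = 178 × 1280/1000 = $227.84.
Total = 829.19 + 227.84 = $1057.03.

$1057.03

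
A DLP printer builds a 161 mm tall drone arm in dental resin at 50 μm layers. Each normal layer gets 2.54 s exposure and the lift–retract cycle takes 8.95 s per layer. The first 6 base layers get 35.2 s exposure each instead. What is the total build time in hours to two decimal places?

10.33 hours

Layer count = ceil(161 / 0.05) = 3220.
Burn-in layers = 6 × (35.2 + 8.95) = 264.9 s.
Remaining layers = 3214 × (2.54 + 8.95), so 36928.86 s.
Total = 264.9 + 36928.86 = 37193.76 s = 10.33 hours.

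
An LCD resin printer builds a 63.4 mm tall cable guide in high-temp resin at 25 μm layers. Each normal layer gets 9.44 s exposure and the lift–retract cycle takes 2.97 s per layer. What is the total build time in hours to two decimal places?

8.74 hours

Layer count = ceil(63.4 / 0.025) = 2536.
Cycle time = 9.44 + 2.97 = 12.41 s.
Build time: 2536 × 12.41 s = 31471.76 s, i.e. 8.74 hours.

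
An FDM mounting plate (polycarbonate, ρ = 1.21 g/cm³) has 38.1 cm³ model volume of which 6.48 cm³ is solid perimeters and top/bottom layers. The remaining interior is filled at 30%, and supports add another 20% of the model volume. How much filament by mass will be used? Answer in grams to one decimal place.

28.5 g

Volume inside the shell: 38.1 − 6.48 → 31.62 cm³.
Deposited infill = 0.30 × 31.62, so 9.486 cm³.
Support = 0.20 × 38.1, so 7.62 cm³.
Deposited volume = 6.48 + 9.486 + 7.62 = 23.586 cm³.
Mass = 23.586 × 1.21, so 28.53906 g.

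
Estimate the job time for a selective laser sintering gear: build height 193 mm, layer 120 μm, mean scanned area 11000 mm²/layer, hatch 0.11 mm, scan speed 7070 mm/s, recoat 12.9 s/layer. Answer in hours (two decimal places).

Number of layers: 193 / 0.12 → 1609 (rounded up).
Hatch length per layer = 11000 / 0.11 = 100000 mm.
Laser time per layer = 100000 / 7070 = 14.1443 s.
Time per layer = 14.1443 + 12.9 = 27.0443 s.
Build time = 1609 × 27.0443 = 43514.2787 s = 12.09 hours.

12.09 hours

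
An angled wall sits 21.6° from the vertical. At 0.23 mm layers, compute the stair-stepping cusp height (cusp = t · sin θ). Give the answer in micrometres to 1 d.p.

sin(21.6°) = 0.3681, so cusp = 0.23 × 0.3681 = 0.084663 mm → 84.7 μm.

84.7 μm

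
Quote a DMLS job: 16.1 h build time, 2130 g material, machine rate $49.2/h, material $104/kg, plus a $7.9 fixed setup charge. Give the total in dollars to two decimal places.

Time charge = 49.2 × 16.1, so $792.12.
Feedstock cost = 104 × 2130/1000 = $221.52.
Adding setup: 792.12 + 221.52 + 7.9 → $1021.54.

$1021.54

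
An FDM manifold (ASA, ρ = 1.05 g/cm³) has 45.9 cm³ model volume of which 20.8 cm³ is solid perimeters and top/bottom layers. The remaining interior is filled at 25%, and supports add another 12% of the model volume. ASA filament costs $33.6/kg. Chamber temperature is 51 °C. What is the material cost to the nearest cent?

$1.15

Interior volume: 45.9 − 20.8 → 25.1 cm³.
Infill volume: 0.25 × 25.1 → 6.275 cm³.
Support = 0.12 × 45.9 = 5.508 cm³.
Deposited volume = 20.8 + 6.275 + 5.508, so 32.583 cm³.
Mass: 32.583 × 1.05 → 34.21215 g.
At $33.6/kg: 34.21215/1000 × 33.6 = $1.15.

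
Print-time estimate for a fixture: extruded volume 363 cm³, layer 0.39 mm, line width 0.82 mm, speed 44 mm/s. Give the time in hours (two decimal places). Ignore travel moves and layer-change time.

7.17 hours

Extrusion cross-section = 0.39 × 0.82 = 0.3198 mm².
Path length: 363000 mm³ / 0.3198 mm² → 1135084.4 mm.
Print-move time = 1135084.4 / 44 = 25797.4 s.
25797.4 s = 7.17 hours.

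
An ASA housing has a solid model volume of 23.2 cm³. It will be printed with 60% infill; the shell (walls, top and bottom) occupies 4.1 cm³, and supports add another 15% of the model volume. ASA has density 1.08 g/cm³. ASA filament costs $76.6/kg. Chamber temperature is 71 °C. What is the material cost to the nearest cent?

Infill region = 23.2 − 4.1 = 19.1 cm³.
Infill deposited = 0.60 × 19.1 = 11.46 cm³.
Support = 0.15 × 23.2, so 3.48 cm³.
Total printed volume: 4.1 + 11.46 + 3.48 → 19.04 cm³.
Mass = 19.04 × 1.08 = 20.5632 g.
At $76.6/kg: 20.5632/1000 × 76.6 = $1.58.

$1.58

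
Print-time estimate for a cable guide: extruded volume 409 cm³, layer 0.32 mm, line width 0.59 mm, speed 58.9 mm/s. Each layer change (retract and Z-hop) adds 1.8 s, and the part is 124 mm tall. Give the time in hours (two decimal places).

10.41 hours

Bead cross-section = 0.32 × 0.59 = 0.1888 mm².
Total extruded path = 409000/0.1888 = 2166313.6 mm.
Time extruding: 2166313.6 / 58.9 → 36779.5 s.
Number of layers: 124 / 0.32 → 388 (rounded up).
Non-print overhead = 388 × 1.8 = 698.4 s.
Altogether 36779.5 + 698.4 = 37477.9 s, i.e. 10.41 hours.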